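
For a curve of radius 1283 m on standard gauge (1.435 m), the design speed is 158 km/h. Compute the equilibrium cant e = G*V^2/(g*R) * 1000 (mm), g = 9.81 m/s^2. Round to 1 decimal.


Convert speed: V = 158 / 3.6 = 43.8889 m/s
Apply formula: e = 1.435 * 43.8889^2 / (9.81 * 1283)
e = 1.435 * 1926.2346 / 12586.23
e = 0.219617 m = 219.6 mm

219.6


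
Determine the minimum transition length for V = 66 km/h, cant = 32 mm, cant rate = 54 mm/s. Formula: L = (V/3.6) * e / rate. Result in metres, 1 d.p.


Convert speed: V = 66 / 3.6 = 18.3333 m/s
L = 18.3333 * 32 / 54
L = 586.6667 / 54
L = 10.9 m

10.9


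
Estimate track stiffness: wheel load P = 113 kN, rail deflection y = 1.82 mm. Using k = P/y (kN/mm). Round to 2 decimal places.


Track stiffness k = P / y
k = 113 / 1.82
k = 62.09 kN/mm

62.09


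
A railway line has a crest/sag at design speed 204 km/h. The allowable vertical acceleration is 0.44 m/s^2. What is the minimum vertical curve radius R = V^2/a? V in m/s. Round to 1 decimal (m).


Convert speed: V = 204 / 3.6 = 56.6667 m/s
V^2 = 3211.1111 m^2/s^2
R_v = 3211.1111 / 0.44
R_v = 7298.0 m

7298.0


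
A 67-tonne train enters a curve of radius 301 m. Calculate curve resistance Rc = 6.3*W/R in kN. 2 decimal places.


Rc = 6.3 * W / R
Rc = 6.3 * 67 / 301
Rc = 422.1 / 301
Rc = 1.40 kN

1.40


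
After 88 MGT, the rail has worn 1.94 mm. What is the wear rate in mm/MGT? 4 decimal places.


Wear rate = total wear / cumulative tonnage
Rate = 1.94 / 88
Rate = 0.0220 mm/MGT

0.0220


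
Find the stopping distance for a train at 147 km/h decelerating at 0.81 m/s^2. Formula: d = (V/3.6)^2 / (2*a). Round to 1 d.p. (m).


Convert speed: V = 147 / 3.6 = 40.8333 m/s
V^2 = 1667.3611
d = 1667.3611 / (2 * 0.81)
d = 1667.3611 / 1.62
d = 1029.2 m

1029.2


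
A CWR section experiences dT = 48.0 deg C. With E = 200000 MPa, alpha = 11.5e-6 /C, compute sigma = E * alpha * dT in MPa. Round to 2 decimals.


sigma = E * alpha * dT
sigma = 200000 * 11.5e-6 * 48.0
sigma = 2.3 * 48.0
sigma = 110.40 MPa

110.40


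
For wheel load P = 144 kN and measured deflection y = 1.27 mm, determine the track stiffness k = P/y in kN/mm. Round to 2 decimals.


Track stiffness k = P / y
k = 144 / 1.27
k = 113.39 kN/mm

113.39


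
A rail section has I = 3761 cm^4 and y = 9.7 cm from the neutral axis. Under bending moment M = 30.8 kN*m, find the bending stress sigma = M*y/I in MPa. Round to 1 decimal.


Convert units:
M = 30.8 kN*m = 30800000 N*mm
y = 9.7 cm = 97 mm
I = 3761 cm^4 = 37610000 mm^4
sigma = 30800000 * 97 / 37610000
sigma = 79.4 MPa

79.4


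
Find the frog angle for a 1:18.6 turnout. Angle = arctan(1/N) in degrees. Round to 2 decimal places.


1/N = 1/18.6 = 0.053763
angle = arctan(0.053763) = 0.053712 rad
angle = 0.053712 * 180/pi = 3.08 degrees

3.08


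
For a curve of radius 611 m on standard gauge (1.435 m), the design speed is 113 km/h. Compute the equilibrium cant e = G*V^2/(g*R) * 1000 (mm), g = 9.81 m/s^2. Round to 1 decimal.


Convert speed: V = 113 / 3.6 = 31.3889 m/s
Apply formula: e = 1.435 * 31.3889^2 / (9.81 * 611)
e = 1.435 * 985.2623 / 5993.91
e = 0.235881 m = 235.9 mm

235.9


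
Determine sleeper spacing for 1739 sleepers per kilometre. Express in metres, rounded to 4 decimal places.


Spacing = 1000 m / number of sleepers
Spacing = 1000 / 1739
Spacing = 0.5750 m

0.5750


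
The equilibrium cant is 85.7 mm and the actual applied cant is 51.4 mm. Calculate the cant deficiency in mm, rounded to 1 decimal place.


Cant deficiency = equilibrium cant - actual cant
CD = 85.7 - 51.4
CD = 34.3 mm

34.3


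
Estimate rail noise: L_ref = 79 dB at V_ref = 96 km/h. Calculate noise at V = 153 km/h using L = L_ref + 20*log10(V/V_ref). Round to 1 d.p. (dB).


V/V_ref = 153 / 96 = 1.59375
log10(1.59375) = 0.20242
20 * 0.20242 = 4.0484
L = 79 + 4.0484 = 83.0 dB

83.0


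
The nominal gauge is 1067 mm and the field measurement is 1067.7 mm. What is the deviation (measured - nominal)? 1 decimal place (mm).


Deviation = measured - nominal
Deviation = 1067.7 - 1067
Deviation = 0.7 mm

0.7


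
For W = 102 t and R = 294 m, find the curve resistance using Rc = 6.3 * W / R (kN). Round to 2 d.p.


Rc = 6.3 * W / R
Rc = 6.3 * 102 / 294
Rc = 642.6 / 294
Rc = 2.19 kN

2.19


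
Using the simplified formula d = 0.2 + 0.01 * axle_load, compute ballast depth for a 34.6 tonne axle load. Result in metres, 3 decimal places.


d = 0.2 + 0.01 * 34.6
d = 0.2 + 0.346
d = 0.546 m

0.546


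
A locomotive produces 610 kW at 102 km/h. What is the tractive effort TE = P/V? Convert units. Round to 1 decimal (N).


Convert: P = 610 kW = 610000 W
V = 102 / 3.6 = 28.3333 m/s
TE = 610000 / 28.3333
TE = 21529.4 N

21529.4


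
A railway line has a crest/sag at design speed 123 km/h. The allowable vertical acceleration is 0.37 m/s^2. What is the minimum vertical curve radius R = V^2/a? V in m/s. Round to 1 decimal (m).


Convert speed: V = 123 / 3.6 = 34.1667 m/s
V^2 = 1167.3611 m^2/s^2
R_v = 1167.3611 / 0.37
R_v = 3155.0 m

3155.0


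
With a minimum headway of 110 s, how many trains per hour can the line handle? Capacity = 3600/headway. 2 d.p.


Capacity = 3600 / headway
Capacity = 3600 / 110
Capacity = 32.73 trains/hour

32.73


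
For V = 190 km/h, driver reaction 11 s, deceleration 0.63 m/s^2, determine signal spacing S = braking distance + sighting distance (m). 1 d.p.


V = 190 / 3.6 = 52.7778 m/s
Braking distance = 52.7778^2 / (2*0.63) = 2210.7094 m
Sighting distance = 52.7778 * 11 = 580.5556 m
S = 2210.7094 + 580.5556 = 2791.3 m

2791.3


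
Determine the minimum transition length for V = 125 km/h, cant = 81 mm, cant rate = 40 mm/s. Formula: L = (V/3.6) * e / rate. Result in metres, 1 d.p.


Convert speed: V = 125 / 3.6 = 34.7222 m/s
L = 34.7222 * 81 / 40
L = 2812.5 / 40
L = 70.3 m

70.3


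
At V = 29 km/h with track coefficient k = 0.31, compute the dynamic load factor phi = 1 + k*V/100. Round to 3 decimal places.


phi = 1 + k * V / 100
phi = 1 + 0.31 * 29 / 100
phi = 1 + 0.0899
phi = 1.090

1.090


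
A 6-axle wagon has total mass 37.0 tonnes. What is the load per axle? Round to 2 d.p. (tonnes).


Load per axle = total weight / number of axles
Load = 37.0 / 6
Load = 6.17 tonnes

6.17


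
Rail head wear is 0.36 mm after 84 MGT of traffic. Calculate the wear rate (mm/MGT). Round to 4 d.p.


Wear rate = total wear / cumulative tonnage
Rate = 0.36 / 84
Rate = 0.0043 mm/MGT

0.0043


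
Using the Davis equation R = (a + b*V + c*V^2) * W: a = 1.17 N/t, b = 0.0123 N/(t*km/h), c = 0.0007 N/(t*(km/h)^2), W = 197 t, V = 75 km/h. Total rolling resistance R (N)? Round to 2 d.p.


b*V = 0.0123 * 75 = 0.9225
c*V^2 = 0.0007 * 5625 = 3.9375
R_per_t = 1.17 + 0.9225 + 3.9375 = 6.03 N/t
R_total = 6.03 * 197 = 1187.91 N

1187.91


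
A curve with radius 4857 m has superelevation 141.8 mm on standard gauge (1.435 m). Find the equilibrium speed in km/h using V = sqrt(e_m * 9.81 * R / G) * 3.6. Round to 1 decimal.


Convert cant: e = 141.8 mm = 0.1418 m
V_ms = sqrt(0.1418 * 9.81 * 4857 / 1.435)
V_ms = sqrt(4708.270875) = 68.6168 m/s
V = 68.6168 * 3.6 = 247.0 km/h

247.0


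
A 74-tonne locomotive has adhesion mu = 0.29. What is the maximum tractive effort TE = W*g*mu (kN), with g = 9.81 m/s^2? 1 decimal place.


TE_max = W * g * mu
TE_max = 74 * 9.81 * 0.29
TE_max = 725.94 * 0.29
TE_max = 210.5 kN

210.5


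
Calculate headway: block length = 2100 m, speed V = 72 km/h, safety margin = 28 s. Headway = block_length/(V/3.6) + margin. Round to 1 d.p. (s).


V = 72 / 3.6 = 20.0 m/s
Block traversal time = 2100 / 20.0 = 105.0 s
Headway = 105.0 + 28
Headway = 133.0 s

133.0


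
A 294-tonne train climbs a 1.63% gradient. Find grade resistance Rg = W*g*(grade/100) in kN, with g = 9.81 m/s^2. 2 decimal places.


Rg = W * 9.81 * grade / 100
Rg = 294 * 9.81 * 1.63 / 100
Rg = 2884.14 * 0.0163
Rg = 47.01 kN

47.01


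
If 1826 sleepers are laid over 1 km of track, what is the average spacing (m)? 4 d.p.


Spacing = 1000 m / number of sleepers
Spacing = 1000 / 1826
Spacing = 0.5476 m

0.5476


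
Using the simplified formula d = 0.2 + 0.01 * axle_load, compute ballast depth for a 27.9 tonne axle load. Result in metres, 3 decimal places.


d = 0.2 + 0.01 * 27.9
d = 0.2 + 0.279
d = 0.479 m

0.479


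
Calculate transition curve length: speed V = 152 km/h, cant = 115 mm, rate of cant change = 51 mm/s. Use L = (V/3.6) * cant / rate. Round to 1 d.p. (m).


Convert speed: V = 152 / 3.6 = 42.2222 m/s
L = 42.2222 * 115 / 51
L = 4855.5556 / 51
L = 95.2 m

95.2


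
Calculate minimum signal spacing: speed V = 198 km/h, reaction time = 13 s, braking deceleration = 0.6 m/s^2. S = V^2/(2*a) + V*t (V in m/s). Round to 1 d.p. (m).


V = 198 / 3.6 = 55.0 m/s
Braking distance = 55.0^2 / (2*0.6) = 2520.8333 m
Sighting distance = 55.0 * 13 = 715.0 m
S = 2520.8333 + 715.0 = 3235.8 m

3235.8


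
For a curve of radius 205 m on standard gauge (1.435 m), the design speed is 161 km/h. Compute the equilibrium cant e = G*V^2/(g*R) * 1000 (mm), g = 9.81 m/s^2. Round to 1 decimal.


Convert speed: V = 161 / 3.6 = 44.7222 m/s
Apply formula: e = 1.435 * 44.7222^2 / (9.81 * 205)
e = 1.435 * 2000.0772 / 2011.05
e = 1.42717 m = 1427.2 mm

1427.2


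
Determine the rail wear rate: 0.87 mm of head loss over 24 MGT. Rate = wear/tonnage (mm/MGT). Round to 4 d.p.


Wear rate = total wear / cumulative tonnage
Rate = 0.87 / 24
Rate = 0.0363 mm/MGT

0.0363


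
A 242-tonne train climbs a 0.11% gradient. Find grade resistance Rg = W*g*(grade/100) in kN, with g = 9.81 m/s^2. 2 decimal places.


Rg = W * 9.81 * grade / 100
Rg = 242 * 9.81 * 0.11 / 100
Rg = 2374.02 * 0.0011
Rg = 2.61 kN

2.61


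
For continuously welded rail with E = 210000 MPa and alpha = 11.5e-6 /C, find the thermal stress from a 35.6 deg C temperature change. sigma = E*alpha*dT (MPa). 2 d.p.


sigma = E * alpha * dT
sigma = 210000 * 11.5e-6 * 35.6
sigma = 2.415 * 35.6
sigma = 85.97 MPa

85.97


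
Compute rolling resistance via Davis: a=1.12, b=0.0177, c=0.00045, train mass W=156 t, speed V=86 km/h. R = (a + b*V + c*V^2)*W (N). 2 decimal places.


b*V = 0.0177 * 86 = 1.5222
c*V^2 = 0.00045 * 7396 = 3.3282
R_per_t = 1.12 + 1.5222 + 3.3282 = 5.9704 N/t
R_total = 5.9704 * 156 = 931.38 N

931.38


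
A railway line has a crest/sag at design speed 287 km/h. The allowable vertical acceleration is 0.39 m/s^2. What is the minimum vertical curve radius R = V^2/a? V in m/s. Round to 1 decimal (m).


Convert speed: V = 287 / 3.6 = 79.7222 m/s
V^2 = 6355.6327 m^2/s^2
R_v = 6355.6327 / 0.39
R_v = 16296.5 m

16296.5


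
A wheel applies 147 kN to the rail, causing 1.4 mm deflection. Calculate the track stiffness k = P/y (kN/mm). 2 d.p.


Track stiffness k = P / y
k = 147 / 1.4
k = 105.00 kN/mm

105.00


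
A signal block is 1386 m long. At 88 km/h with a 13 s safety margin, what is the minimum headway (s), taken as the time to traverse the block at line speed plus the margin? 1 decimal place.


V = 88 / 3.6 = 24.4444 m/s
Block traversal time = 1386 / 24.4444 = 56.7 s
Headway = 56.7 + 13
Headway = 69.7 s

69.7


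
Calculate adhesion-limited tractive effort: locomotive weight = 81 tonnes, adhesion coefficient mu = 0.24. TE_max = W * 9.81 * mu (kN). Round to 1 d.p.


TE_max = W * g * mu
TE_max = 81 * 9.81 * 0.24
TE_max = 794.61 * 0.24
TE_max = 190.7 kN

190.7


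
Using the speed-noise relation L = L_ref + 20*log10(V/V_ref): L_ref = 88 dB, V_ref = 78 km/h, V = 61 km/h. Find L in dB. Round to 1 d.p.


V/V_ref = 61 / 78 = 0.782051
log10(0.782051) = -0.106765
20 * -0.106765 = -2.1353
L = 88 + -2.1353 = 85.9 dB

85.9


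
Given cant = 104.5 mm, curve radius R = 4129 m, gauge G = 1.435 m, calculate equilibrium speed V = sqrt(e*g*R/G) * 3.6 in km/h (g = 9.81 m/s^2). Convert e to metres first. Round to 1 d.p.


Convert cant: e = 104.5 mm = 0.1045 m
V_ms = sqrt(0.1045 * 9.81 * 4129 / 1.435)
V_ms = sqrt(2949.70293) = 54.3112 m/s
V = 54.3112 * 3.6 = 195.5 km/h

195.5


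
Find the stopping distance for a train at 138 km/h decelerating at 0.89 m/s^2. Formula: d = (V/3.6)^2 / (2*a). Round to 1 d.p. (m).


Convert speed: V = 138 / 3.6 = 38.3333 m/s
V^2 = 1469.4444
d = 1469.4444 / (2 * 0.89)
d = 1469.4444 / 1.78
d = 825.5 m

825.5


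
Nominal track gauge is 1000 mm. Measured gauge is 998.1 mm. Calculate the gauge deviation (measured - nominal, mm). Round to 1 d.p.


Deviation = measured - nominal
Deviation = 998.1 - 1000
Deviation = -1.9 mm

-1.9


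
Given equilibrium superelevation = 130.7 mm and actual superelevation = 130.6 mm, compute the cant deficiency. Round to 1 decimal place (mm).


Cant deficiency = equilibrium cant - actual cant
CD = 130.7 - 130.6
CD = 0.1 mm

0.1


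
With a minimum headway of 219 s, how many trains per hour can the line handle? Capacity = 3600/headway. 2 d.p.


Capacity = 3600 / headway
Capacity = 3600 / 219
Capacity = 16.44 trains/hour

16.44


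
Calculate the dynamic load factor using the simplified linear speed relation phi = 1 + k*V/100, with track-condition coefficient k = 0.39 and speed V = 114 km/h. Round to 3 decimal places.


phi = 1 + k * V / 100
phi = 1 + 0.39 * 114 / 100
phi = 1 + 0.4446
phi = 1.445

1.445


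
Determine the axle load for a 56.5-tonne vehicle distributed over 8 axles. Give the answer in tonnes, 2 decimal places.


Load per axle = total weight / number of axles
Load = 56.5 / 8
Load = 7.06 tonnes

7.06


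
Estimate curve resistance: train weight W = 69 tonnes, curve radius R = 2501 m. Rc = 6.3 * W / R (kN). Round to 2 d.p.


Rc = 6.3 * W / R
Rc = 6.3 * 69 / 2501
Rc = 434.7 / 2501
Rc = 0.17 kN

0.17


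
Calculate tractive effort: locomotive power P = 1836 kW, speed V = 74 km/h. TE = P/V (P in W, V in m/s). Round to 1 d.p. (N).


Convert: P = 1836 kW = 1836000 W
V = 74 / 3.6 = 20.5556 m/s
TE = 1836000 / 20.5556
TE = 89318.9 N

89318.9


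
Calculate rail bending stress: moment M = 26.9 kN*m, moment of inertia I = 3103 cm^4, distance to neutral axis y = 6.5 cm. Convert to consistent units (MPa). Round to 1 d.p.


Convert units:
M = 26.9 kN*m = 26900000 N*mm
y = 6.5 cm = 65 mm
I = 3103 cm^4 = 31030000 mm^4
sigma = 26900000 * 65 / 31030000
sigma = 56.3 MPa

56.3


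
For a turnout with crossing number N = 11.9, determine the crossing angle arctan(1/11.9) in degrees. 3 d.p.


1/N = 1/11.9 = 0.084034
angle = arctan(0.084034) = 0.083837 rad
angle = 0.083837 * 180/pi = 4.803 degrees

4.803


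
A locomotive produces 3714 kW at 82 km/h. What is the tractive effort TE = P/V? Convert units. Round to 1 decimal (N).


Convert: P = 3714 kW = 3714000 W
V = 82 / 3.6 = 22.7778 m/s
TE = 3714000 / 22.7778
TE = 163053.7 N

163053.7


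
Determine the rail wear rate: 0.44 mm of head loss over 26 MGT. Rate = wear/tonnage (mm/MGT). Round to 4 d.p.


Wear rate = total wear / cumulative tonnage
Rate = 0.44 / 26
Rate = 0.0169 mm/MGT

0.0169


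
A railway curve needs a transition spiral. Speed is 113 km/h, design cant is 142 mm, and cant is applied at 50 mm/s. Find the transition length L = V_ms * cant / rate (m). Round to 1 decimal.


Convert speed: V = 113 / 3.6 = 31.3889 m/s
L = 31.3889 * 142 / 50
L = 4457.2222 / 50
L = 89.1 m

89.1


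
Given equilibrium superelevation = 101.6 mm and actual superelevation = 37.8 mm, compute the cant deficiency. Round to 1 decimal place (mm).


Cant deficiency = equilibrium cant - actual cant
CD = 101.6 - 37.8
CD = 63.8 mm

63.8


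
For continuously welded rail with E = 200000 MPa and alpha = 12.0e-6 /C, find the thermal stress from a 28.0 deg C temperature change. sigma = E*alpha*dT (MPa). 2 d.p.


sigma = E * alpha * dT
sigma = 200000 * 12.0e-6 * 28.0
sigma = 2.4 * 28.0
sigma = 67.20 MPa

67.20


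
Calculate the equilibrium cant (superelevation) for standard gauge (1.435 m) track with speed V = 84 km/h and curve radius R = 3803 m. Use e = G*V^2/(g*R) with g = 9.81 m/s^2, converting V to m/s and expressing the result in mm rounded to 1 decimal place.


Convert speed: V = 84 / 3.6 = 23.3333 m/s
Apply formula: e = 1.435 * 23.3333^2 / (9.81 * 3803)
e = 1.435 * 544.4444 / 37307.43
e = 0.020942 m = 20.9 mm

20.9


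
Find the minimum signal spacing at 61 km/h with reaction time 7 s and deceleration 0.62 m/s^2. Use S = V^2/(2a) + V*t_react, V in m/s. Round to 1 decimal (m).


V = 61 / 3.6 = 16.9444 m/s
Braking distance = 16.9444^2 / (2*0.62) = 231.5437 m
Sighting distance = 16.9444 * 7 = 118.6111 m
S = 231.5437 + 118.6111 = 350.2 m

350.2


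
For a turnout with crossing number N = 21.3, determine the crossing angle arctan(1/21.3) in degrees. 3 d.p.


1/N = 1/21.3 = 0.046948
angle = arctan(0.046948) = 0.046914 rad
angle = 0.046914 * 180/pi = 2.688 degrees

2.688


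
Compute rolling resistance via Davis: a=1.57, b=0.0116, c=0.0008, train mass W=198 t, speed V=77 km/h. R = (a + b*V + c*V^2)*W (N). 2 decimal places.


b*V = 0.0116 * 77 = 0.8932
c*V^2 = 0.0008 * 5929 = 4.7432
R_per_t = 1.57 + 0.8932 + 4.7432 = 7.2064 N/t
R_total = 7.2064 * 198 = 1426.87 N

1426.87


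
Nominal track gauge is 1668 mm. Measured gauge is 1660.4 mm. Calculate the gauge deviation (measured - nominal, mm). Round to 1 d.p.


Deviation = measured - nominal
Deviation = 1660.4 - 1668
Deviation = -7.6 mm

-7.6


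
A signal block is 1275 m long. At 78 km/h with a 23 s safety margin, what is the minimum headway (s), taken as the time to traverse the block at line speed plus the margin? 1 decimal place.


V = 78 / 3.6 = 21.6667 m/s
Block traversal time = 1275 / 21.6667 = 58.8462 s
Headway = 58.8462 + 23
Headway = 81.8 s

81.8


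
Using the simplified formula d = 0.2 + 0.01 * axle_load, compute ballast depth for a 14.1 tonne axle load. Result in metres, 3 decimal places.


d = 0.2 + 0.01 * 14.1
d = 0.2 + 0.141
d = 0.341 m

0.341


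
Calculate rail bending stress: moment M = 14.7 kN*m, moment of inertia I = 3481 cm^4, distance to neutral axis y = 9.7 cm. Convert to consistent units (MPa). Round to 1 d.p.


Convert units:
M = 14.7 kN*m = 14700000 N*mm
y = 9.7 cm = 97 mm
I = 3481 cm^4 = 34810000 mm^4
sigma = 14700000 * 97 / 34810000
sigma = 41.0 MPa

41.0


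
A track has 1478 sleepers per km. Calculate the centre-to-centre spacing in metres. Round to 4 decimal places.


Spacing = 1000 m / number of sleepers
Spacing = 1000 / 1478
Spacing = 0.6766 m

0.6766


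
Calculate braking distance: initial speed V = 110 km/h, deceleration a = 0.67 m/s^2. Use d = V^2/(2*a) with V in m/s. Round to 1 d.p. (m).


Convert speed: V = 110 / 3.6 = 30.5556 m/s
V^2 = 933.642
d = 933.642 / (2 * 0.67)
d = 933.642 / 1.34
d = 696.7 m

696.7


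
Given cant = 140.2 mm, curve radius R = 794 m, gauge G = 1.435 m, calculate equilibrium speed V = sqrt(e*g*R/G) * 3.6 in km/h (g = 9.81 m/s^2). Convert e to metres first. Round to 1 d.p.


Convert cant: e = 140.2 mm = 0.1402 m
V_ms = sqrt(0.1402 * 9.81 * 794 / 1.435)
V_ms = sqrt(761.001692) = 27.5863 m/s
V = 27.5863 * 3.6 = 99.3 km/h

99.3


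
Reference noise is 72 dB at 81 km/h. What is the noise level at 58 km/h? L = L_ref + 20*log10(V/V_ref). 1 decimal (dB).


V/V_ref = 58 / 81 = 0.716049
log10(0.716049) = -0.145057
20 * -0.145057 = -2.9011
L = 72 + -2.9011 = 69.1 dB

69.1


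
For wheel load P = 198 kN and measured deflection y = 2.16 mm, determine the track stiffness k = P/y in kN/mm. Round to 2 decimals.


Track stiffness k = P / y
k = 198 / 2.16
k = 91.67 kN/mm

91.67


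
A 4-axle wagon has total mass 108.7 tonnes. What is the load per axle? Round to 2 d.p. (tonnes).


Load per axle = total weight / number of axles
Load = 108.7 / 4
Load = 27.18 tonnes

27.18


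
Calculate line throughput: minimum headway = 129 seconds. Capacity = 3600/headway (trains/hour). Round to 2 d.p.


Capacity = 3600 / headway
Capacity = 3600 / 129
Capacity = 27.91 trains/hour

27.91


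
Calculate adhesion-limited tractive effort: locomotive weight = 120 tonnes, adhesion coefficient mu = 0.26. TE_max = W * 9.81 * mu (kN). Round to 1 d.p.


TE_max = W * g * mu
TE_max = 120 * 9.81 * 0.26
TE_max = 1177.2 * 0.26
TE_max = 306.1 kN

306.1


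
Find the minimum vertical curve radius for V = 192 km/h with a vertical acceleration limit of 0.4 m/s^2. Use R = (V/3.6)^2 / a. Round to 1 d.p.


Convert speed: V = 192 / 3.6 = 53.3333 m/s
V^2 = 2844.4444 m^2/s^2
R_v = 2844.4444 / 0.4
R_v = 7111.1 m

7111.1


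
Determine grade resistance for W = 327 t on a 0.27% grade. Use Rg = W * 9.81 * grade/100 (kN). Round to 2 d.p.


Rg = W * 9.81 * grade / 100
Rg = 327 * 9.81 * 0.27 / 100
Rg = 3207.87 * 0.0027
Rg = 8.66 kN

8.66


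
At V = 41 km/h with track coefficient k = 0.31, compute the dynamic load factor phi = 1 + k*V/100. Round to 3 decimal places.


phi = 1 + k * V / 100
phi = 1 + 0.31 * 41 / 100
phi = 1 + 0.1271
phi = 1.127

1.127


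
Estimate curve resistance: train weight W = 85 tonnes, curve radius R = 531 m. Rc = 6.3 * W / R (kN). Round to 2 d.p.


Rc = 6.3 * W / R
Rc = 6.3 * 85 / 531
Rc = 535.5 / 531
Rc = 1.01 kN

1.01


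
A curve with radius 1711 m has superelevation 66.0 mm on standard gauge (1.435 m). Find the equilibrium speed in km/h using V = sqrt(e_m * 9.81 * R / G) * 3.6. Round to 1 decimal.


Convert cant: e = 66.0 mm = 0.0660 m
V_ms = sqrt(0.0660 * 9.81 * 1711 / 1.435)
V_ms = sqrt(771.988892) = 27.7847 m/s
V = 27.7847 * 3.6 = 100.0 km/h

100.0


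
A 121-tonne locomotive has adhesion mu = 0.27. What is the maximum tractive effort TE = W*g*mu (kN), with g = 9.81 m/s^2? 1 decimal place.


TE_max = W * g * mu
TE_max = 121 * 9.81 * 0.27
TE_max = 1187.01 * 0.27
TE_max = 320.5 kN

320.5


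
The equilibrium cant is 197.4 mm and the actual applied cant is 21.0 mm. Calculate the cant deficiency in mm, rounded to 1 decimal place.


Cant deficiency = equilibrium cant - actual cant
CD = 197.4 - 21.0
CD = 176.4 mm

176.4


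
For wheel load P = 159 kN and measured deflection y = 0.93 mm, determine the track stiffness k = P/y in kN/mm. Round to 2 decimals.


Track stiffness k = P / y
k = 159 / 0.93
k = 170.97 kN/mm

170.97


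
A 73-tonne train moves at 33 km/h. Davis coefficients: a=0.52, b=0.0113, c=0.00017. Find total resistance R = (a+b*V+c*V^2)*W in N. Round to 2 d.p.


b*V = 0.0113 * 33 = 0.3729
c*V^2 = 0.00017 * 1089 = 0.18513
R_per_t = 0.52 + 0.3729 + 0.18513 = 1.07803 N/t
R_total = 1.07803 * 73 = 78.70 N

78.70


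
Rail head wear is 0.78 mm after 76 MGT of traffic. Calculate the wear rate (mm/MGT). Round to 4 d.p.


Wear rate = total wear / cumulative tonnage
Rate = 0.78 / 76
Rate = 0.0103 mm/MGT

0.0103


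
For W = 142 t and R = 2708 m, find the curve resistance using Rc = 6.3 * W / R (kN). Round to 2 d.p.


Rc = 6.3 * W / R
Rc = 6.3 * 142 / 2708
Rc = 894.6 / 2708
Rc = 0.33 kN

0.33


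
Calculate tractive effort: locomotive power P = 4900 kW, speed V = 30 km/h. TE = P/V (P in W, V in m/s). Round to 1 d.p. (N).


Convert: P = 4900 kW = 4900000 W
V = 30 / 3.6 = 8.3333 m/s
TE = 4900000 / 8.3333
TE = 588000.0 N

588000.0


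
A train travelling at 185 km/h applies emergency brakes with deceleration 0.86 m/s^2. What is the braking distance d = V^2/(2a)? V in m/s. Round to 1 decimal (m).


Convert speed: V = 185 / 3.6 = 51.3889 m/s
V^2 = 2640.8179
d = 2640.8179 / (2 * 0.86)
d = 2640.8179 / 1.72
d = 1535.4 m

1535.4


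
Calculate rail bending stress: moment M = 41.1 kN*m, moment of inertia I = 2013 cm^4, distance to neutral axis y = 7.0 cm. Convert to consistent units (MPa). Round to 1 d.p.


Convert units:
M = 41.1 kN*m = 41100000 N*mm
y = 7.0 cm = 70 mm
I = 2013 cm^4 = 20130000 mm^4
sigma = 41100000 * 70 / 20130000
sigma = 142.9 MPa

142.9


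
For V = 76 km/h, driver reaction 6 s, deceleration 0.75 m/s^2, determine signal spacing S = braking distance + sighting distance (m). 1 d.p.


V = 76 / 3.6 = 21.1111 m/s
Braking distance = 21.1111^2 / (2*0.75) = 297.1193 m
Sighting distance = 21.1111 * 6 = 126.6667 m
S = 297.1193 + 126.6667 = 423.8 m

423.8


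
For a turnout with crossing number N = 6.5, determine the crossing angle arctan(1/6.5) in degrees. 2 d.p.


1/N = 1/6.5 = 0.153846
angle = arctan(0.153846) = 0.152649 rad
angle = 0.152649 * 180/pi = 8.75 degrees

8.75


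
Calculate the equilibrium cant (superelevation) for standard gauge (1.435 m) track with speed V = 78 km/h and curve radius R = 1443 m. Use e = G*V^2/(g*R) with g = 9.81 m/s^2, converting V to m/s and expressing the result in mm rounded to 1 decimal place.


Convert speed: V = 78 / 3.6 = 21.6667 m/s
Apply formula: e = 1.435 * 21.6667^2 / (9.81 * 1443)
e = 1.435 * 469.4444 / 14155.83
e = 0.047588 m = 47.6 mm

47.6


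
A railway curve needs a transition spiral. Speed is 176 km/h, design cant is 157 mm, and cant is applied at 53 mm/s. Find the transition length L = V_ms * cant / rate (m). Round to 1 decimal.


Convert speed: V = 176 / 3.6 = 48.8889 m/s
L = 48.8889 * 157 / 53
L = 7675.5556 / 53
L = 144.8 m

144.8


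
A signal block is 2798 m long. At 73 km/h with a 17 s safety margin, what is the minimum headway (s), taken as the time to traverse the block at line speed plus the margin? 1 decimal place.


V = 73 / 3.6 = 20.2778 m/s
Block traversal time = 2798 / 20.2778 = 137.9836 s
Headway = 137.9836 + 17
Headway = 155.0 s

155.0


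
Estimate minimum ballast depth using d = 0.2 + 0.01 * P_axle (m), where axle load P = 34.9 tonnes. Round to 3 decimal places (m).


d = 0.2 + 0.01 * 34.9
d = 0.2 + 0.349
d = 0.549 m

0.549


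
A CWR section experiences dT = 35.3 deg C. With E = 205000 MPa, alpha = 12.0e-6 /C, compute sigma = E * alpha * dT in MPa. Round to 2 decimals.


sigma = E * alpha * dT
sigma = 205000 * 12.0e-6 * 35.3
sigma = 2.46 * 35.3
sigma = 86.84 MPa

86.84


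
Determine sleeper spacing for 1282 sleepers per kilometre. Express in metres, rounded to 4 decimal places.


Spacing = 1000 m / number of sleepers
Spacing = 1000 / 1282
Spacing = 0.7800 m

0.7800


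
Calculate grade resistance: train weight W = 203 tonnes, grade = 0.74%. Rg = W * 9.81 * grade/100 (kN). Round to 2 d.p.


Rg = W * 9.81 * grade / 100
Rg = 203 * 9.81 * 0.74 / 100
Rg = 1991.43 * 0.0074
Rg = 14.74 kN

14.74


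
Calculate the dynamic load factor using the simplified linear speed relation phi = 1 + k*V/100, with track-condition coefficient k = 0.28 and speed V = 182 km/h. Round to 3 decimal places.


phi = 1 + k * V / 100
phi = 1 + 0.28 * 182 / 100
phi = 1 + 0.5096
phi = 1.510

1.510


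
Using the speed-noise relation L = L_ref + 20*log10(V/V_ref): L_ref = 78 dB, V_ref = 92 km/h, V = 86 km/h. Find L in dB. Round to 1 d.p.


V/V_ref = 86 / 92 = 0.934783
log10(0.934783) = -0.029289
20 * -0.029289 = -0.5858
L = 78 + -0.5858 = 77.4 dB

77.4


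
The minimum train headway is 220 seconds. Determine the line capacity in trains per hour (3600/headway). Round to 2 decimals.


Capacity = 3600 / headway
Capacity = 3600 / 220
Capacity = 16.36 trains/hour

16.36


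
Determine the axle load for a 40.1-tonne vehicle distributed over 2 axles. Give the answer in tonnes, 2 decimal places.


Load per axle = total weight / number of axles
Load = 40.1 / 2
Load = 20.05 tonnes

20.05


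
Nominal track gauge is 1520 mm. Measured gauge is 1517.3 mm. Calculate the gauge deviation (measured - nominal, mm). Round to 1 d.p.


Deviation = measured - nominal
Deviation = 1517.3 - 1520
Deviation = -2.7 mm

-2.7


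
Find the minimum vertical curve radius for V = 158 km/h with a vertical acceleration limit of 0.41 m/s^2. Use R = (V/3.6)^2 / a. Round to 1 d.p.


Convert speed: V = 158 / 3.6 = 43.8889 m/s
V^2 = 1926.2346 m^2/s^2
R_v = 1926.2346 / 0.41
R_v = 4698.1 m

4698.1


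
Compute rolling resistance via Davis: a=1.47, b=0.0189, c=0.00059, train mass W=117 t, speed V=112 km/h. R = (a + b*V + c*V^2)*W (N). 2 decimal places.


b*V = 0.0189 * 112 = 2.1168
c*V^2 = 0.00059 * 12544 = 7.40096
R_per_t = 1.47 + 2.1168 + 7.40096 = 10.98776 N/t
R_total = 10.98776 * 117 = 1285.57 N

1285.57


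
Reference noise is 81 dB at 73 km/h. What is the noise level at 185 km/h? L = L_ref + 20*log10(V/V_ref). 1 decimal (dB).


V/V_ref = 185 / 73 = 2.534247
log10(2.534247) = 0.403849
20 * 0.403849 = 8.077
L = 81 + 8.077 = 89.1 dB

89.1


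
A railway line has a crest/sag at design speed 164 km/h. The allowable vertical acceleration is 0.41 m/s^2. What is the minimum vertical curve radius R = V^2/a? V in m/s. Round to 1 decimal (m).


Convert speed: V = 164 / 3.6 = 45.5556 m/s
V^2 = 2075.3086 m^2/s^2
R_v = 2075.3086 / 0.41
R_v = 5061.7 m

5061.7


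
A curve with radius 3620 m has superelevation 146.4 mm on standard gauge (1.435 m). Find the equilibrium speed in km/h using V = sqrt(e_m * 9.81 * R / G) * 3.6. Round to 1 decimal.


Convert cant: e = 146.4 mm = 0.1464 m
V_ms = sqrt(0.1464 * 9.81 * 3620 / 1.435)
V_ms = sqrt(3622.986815) = 60.1913 m/s
V = 60.1913 * 3.6 = 216.7 km/h

216.7


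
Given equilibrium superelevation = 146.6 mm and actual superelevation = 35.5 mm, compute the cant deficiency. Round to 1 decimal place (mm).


Cant deficiency = equilibrium cant - actual cant
CD = 146.6 - 35.5
CD = 111.1 mm

111.1


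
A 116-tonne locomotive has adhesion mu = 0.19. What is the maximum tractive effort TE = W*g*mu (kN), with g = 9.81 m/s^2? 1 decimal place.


TE_max = W * g * mu
TE_max = 116 * 9.81 * 0.19
TE_max = 1137.96 * 0.19
TE_max = 216.2 kN

216.2


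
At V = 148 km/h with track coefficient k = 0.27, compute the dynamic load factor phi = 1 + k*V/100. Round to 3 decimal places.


phi = 1 + k * V / 100
phi = 1 + 0.27 * 148 / 100
phi = 1 + 0.3996
phi = 1.400

1.400


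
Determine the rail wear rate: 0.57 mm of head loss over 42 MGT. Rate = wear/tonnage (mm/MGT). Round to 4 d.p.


Wear rate = total wear / cumulative tonnage
Rate = 0.57 / 42
Rate = 0.0136 mm/MGT

0.0136


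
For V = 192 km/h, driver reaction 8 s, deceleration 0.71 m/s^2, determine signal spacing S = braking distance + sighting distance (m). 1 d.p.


V = 192 / 3.6 = 53.3333 m/s
Braking distance = 53.3333^2 / (2*0.71) = 2003.1299 m
Sighting distance = 53.3333 * 8 = 426.6667 m
S = 2003.1299 + 426.6667 = 2429.8 m

2429.8


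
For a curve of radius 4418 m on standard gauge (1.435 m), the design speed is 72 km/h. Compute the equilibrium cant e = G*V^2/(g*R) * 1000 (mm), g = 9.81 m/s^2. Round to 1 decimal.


Convert speed: V = 72 / 3.6 = 20.0 m/s
Apply formula: e = 1.435 * 20.0^2 / (9.81 * 4418)
e = 1.435 * 400.0 / 43340.58
e = 0.013244 m = 13.2 mm

13.2


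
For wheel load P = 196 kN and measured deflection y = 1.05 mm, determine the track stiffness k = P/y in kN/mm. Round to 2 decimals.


Track stiffness k = P / y
k = 196 / 1.05
k = 186.67 kN/mm

186.67


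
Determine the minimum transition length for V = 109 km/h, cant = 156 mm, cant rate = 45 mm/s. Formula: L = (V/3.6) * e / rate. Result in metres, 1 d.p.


Convert speed: V = 109 / 3.6 = 30.2778 m/s
L = 30.2778 * 156 / 45
L = 4723.3333 / 45
L = 105.0 m

105.0


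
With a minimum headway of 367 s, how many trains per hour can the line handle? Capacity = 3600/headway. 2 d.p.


Capacity = 3600 / headway
Capacity = 3600 / 367
Capacity = 9.81 trains/hour

9.81


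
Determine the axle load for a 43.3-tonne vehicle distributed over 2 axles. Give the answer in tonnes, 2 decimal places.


Load per axle = total weight / number of axles
Load = 43.3 / 2
Load = 21.65 tonnes

21.65


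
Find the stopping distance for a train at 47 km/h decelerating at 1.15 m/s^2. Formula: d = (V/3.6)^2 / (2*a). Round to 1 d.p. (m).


Convert speed: V = 47 / 3.6 = 13.0556 m/s
V^2 = 170.4475
d = 170.4475 / (2 * 1.15)
d = 170.4475 / 2.3
d = 74.1 m

74.1


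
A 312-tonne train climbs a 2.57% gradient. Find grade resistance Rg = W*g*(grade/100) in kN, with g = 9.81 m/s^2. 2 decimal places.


Rg = W * 9.81 * grade / 100
Rg = 312 * 9.81 * 2.57 / 100
Rg = 3060.72 * 0.0257
Rg = 78.66 kN

78.66


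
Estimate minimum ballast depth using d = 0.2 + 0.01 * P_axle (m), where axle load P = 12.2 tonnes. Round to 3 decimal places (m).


d = 0.2 + 0.01 * 12.2
d = 0.2 + 0.122
d = 0.322 m

0.322


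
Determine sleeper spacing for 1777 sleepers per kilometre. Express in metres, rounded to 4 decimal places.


Spacing = 1000 m / number of sleepers
Spacing = 1000 / 1777
Spacing = 0.5627 m

0.5627


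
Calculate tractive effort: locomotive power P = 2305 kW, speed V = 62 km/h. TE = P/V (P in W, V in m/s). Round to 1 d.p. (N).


Convert: P = 2305 kW = 2305000 W
V = 62 / 3.6 = 17.2222 m/s
TE = 2305000 / 17.2222
TE = 133838.7 N

133838.7


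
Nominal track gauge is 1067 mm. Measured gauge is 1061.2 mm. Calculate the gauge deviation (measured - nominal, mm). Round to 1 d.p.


Deviation = measured - nominal
Deviation = 1061.2 - 1067
Deviation = -5.8 mm

-5.8


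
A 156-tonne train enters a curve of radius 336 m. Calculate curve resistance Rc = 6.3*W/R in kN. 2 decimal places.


Rc = 6.3 * W / R
Rc = 6.3 * 156 / 336
Rc = 982.8 / 336
Rc = 2.93 kN

2.93


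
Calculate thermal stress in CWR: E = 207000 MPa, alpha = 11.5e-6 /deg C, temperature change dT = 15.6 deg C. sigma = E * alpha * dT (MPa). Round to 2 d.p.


sigma = E * alpha * dT
sigma = 207000 * 11.5e-6 * 15.6
sigma = 2.3805 * 15.6
sigma = 37.14 MPa

37.14


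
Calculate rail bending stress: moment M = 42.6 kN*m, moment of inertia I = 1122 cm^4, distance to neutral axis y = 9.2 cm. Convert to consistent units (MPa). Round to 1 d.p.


Convert units:
M = 42.6 kN*m = 42600000 N*mm
y = 9.2 cm = 92 mm
I = 1122 cm^4 = 11220000 mm^4
sigma = 42600000 * 92 / 11220000
sigma = 349.3 MPa

349.3


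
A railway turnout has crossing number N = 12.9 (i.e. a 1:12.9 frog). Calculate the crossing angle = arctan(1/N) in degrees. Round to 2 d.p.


1/N = 1/12.9 = 0.077519
angle = arctan(0.077519) = 0.077365 rad
angle = 0.077365 * 180/pi = 4.43 degrees

4.43


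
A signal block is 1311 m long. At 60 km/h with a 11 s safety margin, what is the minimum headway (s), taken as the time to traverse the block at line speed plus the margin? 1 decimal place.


V = 60 / 3.6 = 16.6667 m/s
Block traversal time = 1311 / 16.6667 = 78.66 s
Headway = 78.66 + 11
Headway = 89.7 s

89.7


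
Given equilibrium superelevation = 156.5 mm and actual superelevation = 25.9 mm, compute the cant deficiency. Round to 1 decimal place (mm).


Cant deficiency = equilibrium cant - actual cant
CD = 156.5 - 25.9
CD = 130.6 mm

130.6


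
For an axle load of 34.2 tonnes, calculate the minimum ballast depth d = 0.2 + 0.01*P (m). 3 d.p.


d = 0.2 + 0.01 * 34.2
d = 0.2 + 0.342
d = 0.542 m

0.542


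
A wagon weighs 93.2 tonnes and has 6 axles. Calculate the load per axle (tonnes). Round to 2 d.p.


Load per axle = total weight / number of axles
Load = 93.2 / 6
Load = 15.53 tonnes

15.53


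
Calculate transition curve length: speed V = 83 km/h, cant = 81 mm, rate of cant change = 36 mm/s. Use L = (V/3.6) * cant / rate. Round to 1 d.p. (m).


Convert speed: V = 83 / 3.6 = 23.0556 m/s
L = 23.0556 * 81 / 36
L = 1867.5 / 36
L = 51.9 m

51.9


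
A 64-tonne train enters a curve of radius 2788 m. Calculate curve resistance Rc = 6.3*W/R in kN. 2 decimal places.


Rc = 6.3 * W / R
Rc = 6.3 * 64 / 2788
Rc = 403.2 / 2788
Rc = 0.14 kN

0.14


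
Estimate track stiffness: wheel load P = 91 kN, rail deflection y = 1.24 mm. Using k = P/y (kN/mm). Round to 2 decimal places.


Track stiffness k = P / y
k = 91 / 1.24
k = 73.39 kN/mm

73.39


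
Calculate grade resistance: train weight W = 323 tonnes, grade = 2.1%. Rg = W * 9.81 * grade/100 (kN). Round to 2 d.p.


Rg = W * 9.81 * grade / 100
Rg = 323 * 9.81 * 2.1 / 100
Rg = 3168.63 * 0.021
Rg = 66.54 kN

66.54


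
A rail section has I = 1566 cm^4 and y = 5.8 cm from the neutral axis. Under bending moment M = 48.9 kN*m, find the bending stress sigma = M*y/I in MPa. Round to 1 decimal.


Convert units:
M = 48.9 kN*m = 48900000 N*mm
y = 5.8 cm = 58 mm
I = 1566 cm^4 = 15660000 mm^4
sigma = 48900000 * 58 / 15660000
sigma = 181.1 MPa

181.1


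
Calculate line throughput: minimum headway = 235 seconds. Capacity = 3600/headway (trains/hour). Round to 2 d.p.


Capacity = 3600 / headway
Capacity = 3600 / 235
Capacity = 15.32 trains/hour

15.32


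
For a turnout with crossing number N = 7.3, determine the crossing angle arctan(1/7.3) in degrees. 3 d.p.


1/N = 1/7.3 = 0.136986
angle = arctan(0.136986) = 0.136139 rad
angle = 0.136139 * 180/pi = 7.800 degrees

7.800


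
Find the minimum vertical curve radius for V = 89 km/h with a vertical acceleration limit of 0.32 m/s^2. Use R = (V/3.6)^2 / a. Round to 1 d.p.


Convert speed: V = 89 / 3.6 = 24.7222 m/s
V^2 = 611.1883 m^2/s^2
R_v = 611.1883 / 0.32
R_v = 1910.0 m

1910.0


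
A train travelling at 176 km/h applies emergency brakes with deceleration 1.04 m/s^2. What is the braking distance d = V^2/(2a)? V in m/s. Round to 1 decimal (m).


Convert speed: V = 176 / 3.6 = 48.8889 m/s
V^2 = 2390.1235
d = 2390.1235 / (2 * 1.04)
d = 2390.1235 / 2.08
d = 1149.1 m

1149.1


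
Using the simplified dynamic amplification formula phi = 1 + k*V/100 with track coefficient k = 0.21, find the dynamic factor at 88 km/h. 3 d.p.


phi = 1 + k * V / 100
phi = 1 + 0.21 * 88 / 100
phi = 1 + 0.1848
phi = 1.185

1.185


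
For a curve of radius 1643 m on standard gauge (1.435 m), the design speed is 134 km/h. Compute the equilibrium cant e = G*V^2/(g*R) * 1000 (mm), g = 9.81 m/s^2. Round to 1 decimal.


Convert speed: V = 134 / 3.6 = 37.2222 m/s
Apply formula: e = 1.435 * 37.2222^2 / (9.81 * 1643)
e = 1.435 * 1385.4938 / 16117.83
e = 0.123353 m = 123.4 mm

123.4


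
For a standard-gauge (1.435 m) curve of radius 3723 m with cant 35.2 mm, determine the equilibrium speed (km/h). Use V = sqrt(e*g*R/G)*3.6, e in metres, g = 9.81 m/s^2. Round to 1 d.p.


Convert cant: e = 35.2 mm = 0.0352 m
V_ms = sqrt(0.0352 * 9.81 * 3723 / 1.435)
V_ms = sqrt(895.886116) = 29.9314 m/s
V = 29.9314 * 3.6 = 107.8 km/h

107.8


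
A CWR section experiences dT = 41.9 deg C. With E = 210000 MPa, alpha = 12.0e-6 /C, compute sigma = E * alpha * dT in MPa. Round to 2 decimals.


sigma = E * alpha * dT
sigma = 210000 * 12.0e-6 * 41.9
sigma = 2.52 * 41.9
sigma = 105.59 MPa

105.59


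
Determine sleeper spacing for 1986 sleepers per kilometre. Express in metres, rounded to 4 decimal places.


Spacing = 1000 m / number of sleepers
Spacing = 1000 / 1986
Spacing = 0.5035 m

0.5035


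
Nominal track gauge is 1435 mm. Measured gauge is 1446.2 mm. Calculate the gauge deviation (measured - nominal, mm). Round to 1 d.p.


Deviation = measured - nominal
Deviation = 1446.2 - 1435
Deviation = 11.2 mm

11.2


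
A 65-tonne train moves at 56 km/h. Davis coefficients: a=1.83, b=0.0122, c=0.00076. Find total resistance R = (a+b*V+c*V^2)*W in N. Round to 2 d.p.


b*V = 0.0122 * 56 = 0.6832
c*V^2 = 0.00076 * 3136 = 2.38336
R_per_t = 1.83 + 0.6832 + 2.38336 = 4.89656 N/t
R_total = 4.89656 * 65 = 318.28 N

318.28


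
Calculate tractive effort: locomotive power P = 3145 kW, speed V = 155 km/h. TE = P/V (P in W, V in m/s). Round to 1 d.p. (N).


Convert: P = 3145 kW = 3145000 W
V = 155 / 3.6 = 43.0556 m/s
TE = 3145000 / 43.0556
TE = 73045.2 N

73045.2


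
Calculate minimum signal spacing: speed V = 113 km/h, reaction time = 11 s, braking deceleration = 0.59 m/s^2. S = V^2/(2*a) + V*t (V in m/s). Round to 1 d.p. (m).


V = 113 / 3.6 = 31.3889 m/s
Braking distance = 31.3889^2 / (2*0.59) = 834.9681 m
Sighting distance = 31.3889 * 11 = 345.2778 m
S = 834.9681 + 345.2778 = 1180.2 m

1180.2


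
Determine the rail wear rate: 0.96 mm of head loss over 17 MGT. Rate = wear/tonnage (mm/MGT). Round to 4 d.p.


Wear rate = total wear / cumulative tonnage
Rate = 0.96 / 17
Rate = 0.0565 mm/MGT

0.0565
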